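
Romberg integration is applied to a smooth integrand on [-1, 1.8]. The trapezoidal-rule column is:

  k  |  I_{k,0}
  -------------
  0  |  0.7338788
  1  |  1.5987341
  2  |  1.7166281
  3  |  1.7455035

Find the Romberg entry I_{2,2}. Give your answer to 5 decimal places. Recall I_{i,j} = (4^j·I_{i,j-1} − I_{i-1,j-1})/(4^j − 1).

Richardson extrapolation on the trapezoidal column (denominator 4−1=3):
I_{1,1} = (4·1.5987341 − 0.7338788) / 3 = 1.8870192
I_{2,1} = (4·1.7166281 − 1.5987341) / 3 = 1.7559261
I_{2,2} = 1.7559261 + (1.7559261 − 1.8870192)/15 = 1.7471866
(Column j=1 coincides with Simpson's rule on the same nodes.)

1.74719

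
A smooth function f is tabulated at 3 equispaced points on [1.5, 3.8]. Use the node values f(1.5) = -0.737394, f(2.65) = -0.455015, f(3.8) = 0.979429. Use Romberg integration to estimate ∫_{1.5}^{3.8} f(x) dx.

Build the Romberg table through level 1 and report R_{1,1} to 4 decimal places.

-0.6049

R_{0,0} (trapezoid, 1 panel, h=2.3000): 0.278340
R_{1,0} (trapezoid, 2 panels, h=1.1500): -0.384097
R_{1,1} = -0.384097 + (-0.384097 − 0.278340)/3 = -0.604909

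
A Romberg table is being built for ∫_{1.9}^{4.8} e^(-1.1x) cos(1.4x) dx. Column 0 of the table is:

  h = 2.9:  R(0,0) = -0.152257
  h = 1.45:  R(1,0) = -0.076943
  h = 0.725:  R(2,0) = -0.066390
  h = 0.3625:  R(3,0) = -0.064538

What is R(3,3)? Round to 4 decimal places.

-0.0640

R(1,1) = -0.076943 + (-0.076943 − (-0.152257))/3 = -0.051838
R(2,1) = -0.066390 + (-0.066390 − (-0.076943))/3 = -0.062872
R(3,1) = -0.064538 + (-0.064538 − (-0.066390))/3 = -0.063921
R(2,2) = (16·(-0.062872) − (-0.051838)) / 15 = -0.063608
R(3,2) = (16·(-0.063921) − (-0.062872)) / 15 = -0.063991
R(3,3) = (64·(-0.063991) − (-0.063608)) / 63 = -0.063997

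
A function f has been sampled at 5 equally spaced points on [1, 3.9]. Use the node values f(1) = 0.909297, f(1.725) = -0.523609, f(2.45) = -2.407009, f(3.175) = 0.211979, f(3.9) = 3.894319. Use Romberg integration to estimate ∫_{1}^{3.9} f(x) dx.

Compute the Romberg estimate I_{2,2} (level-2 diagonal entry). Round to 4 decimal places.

I_{0,0} (trapezoid, 1 panel, h=2.9000): 6.965243
I_{1,0} (trapezoid, 2 panels, h=1.4500): -0.007541
I_{2,0} (trapezoid, 4 panels, h=0.7250): -0.229702
I_{1,1} = -0.007541 + (-0.007541 − 6.965243)/3 = -2.331802
I_{2,1} = -0.229702 + (-0.229702 − (-0.007541))/3 = -0.303756
I_{2,2} = -0.303756 + (-0.303756 − (-2.331802))/15 = -0.168553

-0.1686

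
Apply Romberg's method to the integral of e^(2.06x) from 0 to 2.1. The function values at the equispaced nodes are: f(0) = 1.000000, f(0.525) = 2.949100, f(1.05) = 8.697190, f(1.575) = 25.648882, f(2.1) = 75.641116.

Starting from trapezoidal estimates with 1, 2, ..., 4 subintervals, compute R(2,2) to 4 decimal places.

R(0,0) (trapezoid, 1 panel, h=2.1000): 80.473172
R(1,0) (trapezoid, 2 panels, h=1.0500): 49.368635
R(2,0) (trapezoid, 4 panels, h=0.5250): 39.698258
R(1,1) = 49.368635 + (49.368635 − 80.473172)/3 = 39.000456
R(2,1) = 39.698258 + (39.698258 − 49.368635)/3 = 36.474799
R(2,2) = 36.474799 + (36.474799 − 39.000456)/15 = 36.306422

36.3064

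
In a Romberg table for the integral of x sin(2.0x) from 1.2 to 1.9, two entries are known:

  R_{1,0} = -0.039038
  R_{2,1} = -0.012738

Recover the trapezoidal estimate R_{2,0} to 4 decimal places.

-0.0193

From R_{2,1} = (4·R_{2,0} − R_{1,0})/3, solve for R_{2,0}:
4·R_{2,0} = 3·(-0.012738) + (-0.039038) = -0.077252
R_{2,0} = -0.019313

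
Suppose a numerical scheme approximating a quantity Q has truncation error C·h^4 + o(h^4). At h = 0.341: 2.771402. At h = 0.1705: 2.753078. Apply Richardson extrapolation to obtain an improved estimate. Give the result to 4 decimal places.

2.7519

The leading error scales as h^4; refining by a factor of 2 reduces it by 2^4 = 16.
Extrapolated value = (16·A(h/2) − A(h)) / (16 − 1)
= (16·2.753078 − 2.771402) / 15
= 41.277846 / 15 = 2.751856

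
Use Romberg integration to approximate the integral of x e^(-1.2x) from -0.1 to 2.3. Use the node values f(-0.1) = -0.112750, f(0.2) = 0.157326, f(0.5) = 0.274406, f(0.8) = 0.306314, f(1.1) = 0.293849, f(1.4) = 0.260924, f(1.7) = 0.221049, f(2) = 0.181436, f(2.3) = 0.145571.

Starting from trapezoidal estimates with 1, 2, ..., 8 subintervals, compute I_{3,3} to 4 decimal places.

I_{0,0} (trapezoid, 1 panel, h=2.4000): 0.039385
I_{1,0} (trapezoid, 2 panels, h=1.2000): 0.372311
I_{2,0} (trapezoid, 4 panels, h=0.6000): 0.483429
I_{3,0} (trapezoid, 8 panels, h=0.3000): 0.513514
I_{1,1} = 0.372311 + (0.372311 − 0.039385)/3 = 0.483286
I_{2,1} = 0.483429 + (0.483429 − 0.372311)/3 = 0.520468
I_{3,1} = 0.513514 + (0.513514 − 0.483429)/3 = 0.523542
I_{2,2} = 0.520468 + (0.520468 − 0.483286)/15 = 0.522947
I_{3,2} = 0.523542 + (0.523542 − 0.520468)/15 = 0.523747
I_{3,3} = 0.523747 + (0.523747 − 0.522947)/63 = 0.523760

0.5238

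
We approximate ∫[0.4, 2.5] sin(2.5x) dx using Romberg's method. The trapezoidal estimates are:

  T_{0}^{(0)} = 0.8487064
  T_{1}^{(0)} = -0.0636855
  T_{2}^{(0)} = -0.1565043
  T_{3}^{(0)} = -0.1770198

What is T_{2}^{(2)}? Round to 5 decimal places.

Richardson extrapolation on the trapezoidal column (denominator 4−1=3):
T_{1}^{(1)} = -0.0636855 + (-0.0636855 − 0.8487064)/3 = -0.3678161
T_{2}^{(1)} = -0.1565043 + (-0.1565043 − (-0.0636855))/3 = -0.1874439
T_{2}^{(2)} = (16·(-0.1874439) − (-0.3678161)) / 15 = -0.1754191
(Column j=1 coincides with Simpson's rule on the same nodes.)

-0.17542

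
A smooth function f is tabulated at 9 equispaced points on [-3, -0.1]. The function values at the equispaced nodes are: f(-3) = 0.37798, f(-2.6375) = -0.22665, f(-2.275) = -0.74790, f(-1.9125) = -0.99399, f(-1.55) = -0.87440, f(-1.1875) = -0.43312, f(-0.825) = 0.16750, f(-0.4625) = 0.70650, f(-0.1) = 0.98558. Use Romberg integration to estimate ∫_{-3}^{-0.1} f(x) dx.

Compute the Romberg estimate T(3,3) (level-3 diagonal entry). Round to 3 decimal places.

-0.644

T(0,0) (trapezoid, 1 panel, h=2.9000): 1.97716
T(1,0) (trapezoid, 2 panels, h=1.4500): -0.27930
T(2,0) (trapezoid, 4 panels, h=0.7250): -0.56044
T(3,0) (trapezoid, 8 panels, h=0.3625): -0.62360
T(1,1) = -0.27930 + (-0.27930 − 1.97716)/3 = -1.03145
T(2,1) = -0.56044 + (-0.56044 − (-0.27930))/3 = -0.65415
T(3,1) = -0.62360 + (-0.62360 − (-0.56044))/3 = -0.64465
T(2,2) = -0.65415 + (-0.65415 − (-1.03145))/15 = -0.62900
T(3,2) = -0.64465 + (-0.64465 − (-0.65415))/15 = -0.64402
T(3,3) = -0.64402 + (-0.64402 − (-0.62900))/63 = -0.64426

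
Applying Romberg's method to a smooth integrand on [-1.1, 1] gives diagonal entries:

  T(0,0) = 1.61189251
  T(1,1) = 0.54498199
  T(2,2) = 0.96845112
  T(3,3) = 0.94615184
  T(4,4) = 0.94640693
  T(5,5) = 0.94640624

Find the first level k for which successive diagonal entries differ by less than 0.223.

k = 3

|T(1,1) − T(0,0)| = 1.06691052 ≥ 0.223
|T(2,2) − T(1,1)| = 0.42346913 ≥ 0.223
|T(3,3) − T(2,2)| = 0.02229928 < 0.223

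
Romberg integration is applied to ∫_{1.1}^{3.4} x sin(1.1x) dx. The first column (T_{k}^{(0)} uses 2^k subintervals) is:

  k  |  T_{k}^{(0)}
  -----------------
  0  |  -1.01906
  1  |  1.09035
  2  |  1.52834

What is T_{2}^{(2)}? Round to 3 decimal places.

1.666

Richardson extrapolation on the trapezoidal column (denominator 4−1=3):
T_{1}^{(1)} = 1.09035 + (1.09035 − (-1.01906))/3 = 1.79349
T_{2}^{(1)} = (4·1.52834 − 1.09035) / 3 = 1.67434
T_{2}^{(2)} = 1.67434 + (1.67434 − 1.79349)/15 = 1.66640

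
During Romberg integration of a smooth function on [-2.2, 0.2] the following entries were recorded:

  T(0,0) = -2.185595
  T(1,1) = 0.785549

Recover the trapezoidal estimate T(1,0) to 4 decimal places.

0.0428

From T(1,1) = (4·T(1,0) − T(0,0))/3, solve for T(1,0):
4·T(1,0) = 3·0.785549 + (-2.185595) = 0.171052
T(1,0) = 0.042763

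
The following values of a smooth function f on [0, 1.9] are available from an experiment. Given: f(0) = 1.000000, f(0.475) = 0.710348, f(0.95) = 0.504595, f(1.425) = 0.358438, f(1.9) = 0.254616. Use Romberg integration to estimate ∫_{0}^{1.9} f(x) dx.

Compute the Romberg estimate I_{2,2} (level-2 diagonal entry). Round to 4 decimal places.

1.0353

I_{0,0} (trapezoid, 1 panel, h=1.9000): 1.191885
I_{1,0} (trapezoid, 2 panels, h=0.9500): 1.075308
I_{2,0} (trapezoid, 4 panels, h=0.4750): 1.045327
I_{1,1} = 1.075308 + (1.075308 − 1.191885)/3 = 1.036449
I_{2,1} = 1.045327 + (1.045327 − 1.075308)/3 = 1.035333
I_{2,2} = 1.035333 + (1.035333 − 1.036449)/15 = 1.035259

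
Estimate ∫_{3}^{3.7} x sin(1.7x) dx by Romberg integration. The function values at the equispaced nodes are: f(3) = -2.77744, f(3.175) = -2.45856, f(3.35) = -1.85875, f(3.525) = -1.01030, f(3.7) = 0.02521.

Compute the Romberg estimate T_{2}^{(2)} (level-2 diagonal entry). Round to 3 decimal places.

T_{0}^{(0)} (trapezoid, 1 panel, h=0.7000): -0.96328
T_{1}^{(0)} (trapezoid, 2 panels, h=0.3500): -1.13220
T_{2}^{(0)} (trapezoid, 4 panels, h=0.1750): -1.17315
T_{1}^{(1)} = -1.13220 + (-1.13220 − (-0.96328))/3 = -1.18851
T_{2}^{(1)} = -1.17315 + (-1.17315 − (-1.13220))/3 = -1.18680
T_{2}^{(2)} = -1.18680 + (-1.18680 − (-1.18851))/15 = -1.18669

-1.187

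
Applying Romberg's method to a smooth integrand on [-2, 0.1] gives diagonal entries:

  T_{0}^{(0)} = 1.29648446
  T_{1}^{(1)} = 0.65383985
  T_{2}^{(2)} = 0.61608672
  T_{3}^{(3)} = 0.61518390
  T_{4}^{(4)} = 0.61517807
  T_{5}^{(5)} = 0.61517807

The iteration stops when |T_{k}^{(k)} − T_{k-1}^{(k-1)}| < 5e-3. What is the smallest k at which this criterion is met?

k = 3

|T_{1}^{(1)} − T_{0}^{(0)}| = 0.64264461 ≥ 5e-3
|T_{2}^{(2)} − T_{1}^{(1)}| = 0.03775313 ≥ 5e-3
|T_{3}^{(3)} − T_{2}^{(2)}| = 0.00090282 < 5e-3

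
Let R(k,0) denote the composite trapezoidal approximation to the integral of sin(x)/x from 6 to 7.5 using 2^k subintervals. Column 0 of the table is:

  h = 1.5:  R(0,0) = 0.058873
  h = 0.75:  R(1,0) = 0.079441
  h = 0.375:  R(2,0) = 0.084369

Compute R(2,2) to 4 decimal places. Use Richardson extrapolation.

Richardson extrapolation on the trapezoidal column (denominator 4−1=3):
R(1,1) = 0.079441 + (0.079441 − 0.058873)/3 = 0.086297
R(2,1) = 0.084369 + (0.084369 − 0.079441)/3 = 0.086012
R(2,2) = 0.086012 + (0.086012 − 0.086297)/15 = 0.085993

0.0860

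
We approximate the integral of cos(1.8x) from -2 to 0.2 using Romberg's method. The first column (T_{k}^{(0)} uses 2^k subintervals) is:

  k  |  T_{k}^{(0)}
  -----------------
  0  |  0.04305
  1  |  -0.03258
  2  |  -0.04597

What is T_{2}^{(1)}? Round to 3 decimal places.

Richardson extrapolation on the trapezoidal column (denominator 4−1=3):
T_{2}^{(1)} = -0.04597 + (-0.04597 − (-0.03258))/3 = -0.05043

-0.050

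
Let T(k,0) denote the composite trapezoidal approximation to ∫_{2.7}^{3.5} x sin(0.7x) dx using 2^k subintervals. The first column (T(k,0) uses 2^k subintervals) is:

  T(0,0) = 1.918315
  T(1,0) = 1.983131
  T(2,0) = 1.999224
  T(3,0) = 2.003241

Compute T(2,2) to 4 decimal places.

T(1,1) = (4·1.983131 − 1.918315) / 3 = 2.004736
T(2,1) = 1.999224 + (1.999224 − 1.983131)/3 = 2.004588
T(2,2) = 2.004588 + (2.004588 − 2.004736)/15 = 2.004578

2.0046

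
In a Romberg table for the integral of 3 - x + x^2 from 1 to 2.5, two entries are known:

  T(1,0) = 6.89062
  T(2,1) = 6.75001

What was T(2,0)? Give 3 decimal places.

6.785

From T(2,1) = (4·T(2,0) − T(1,0))/3, solve for T(2,0):
4·T(2,0) = 3·6.75001 + 6.89062 = 27.14065
T(2,0) = 6.78516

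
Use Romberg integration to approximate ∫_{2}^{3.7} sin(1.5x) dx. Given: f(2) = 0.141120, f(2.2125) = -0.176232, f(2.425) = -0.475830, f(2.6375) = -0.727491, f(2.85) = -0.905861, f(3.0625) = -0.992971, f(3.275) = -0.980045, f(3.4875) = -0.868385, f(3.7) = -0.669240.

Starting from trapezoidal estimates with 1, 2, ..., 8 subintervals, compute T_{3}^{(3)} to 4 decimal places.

T_{0}^{(0)} (trapezoid, 1 panel, h=1.7000): -0.448902
T_{1}^{(0)} (trapezoid, 2 panels, h=0.8500): -0.994433
T_{2}^{(0)} (trapezoid, 4 panels, h=0.4250): -1.115963
T_{3}^{(0)} (trapezoid, 8 panels, h=0.2125): -1.145561
T_{1}^{(1)} = -0.994433 + (-0.994433 − (-0.448902))/3 = -1.176277
T_{2}^{(1)} = -1.115963 + (-1.115963 − (-0.994433))/3 = -1.156473
T_{3}^{(1)} = -1.145561 + (-1.145561 − (-1.115963))/3 = -1.155427
T_{2}^{(2)} = -1.156473 + (-1.156473 − (-1.176277))/15 = -1.155153
T_{3}^{(2)} = -1.155427 + (-1.155427 − (-1.156473))/15 = -1.155357
T_{3}^{(3)} = -1.155357 + (-1.155357 − (-1.155153))/63 = -1.155360

-1.1554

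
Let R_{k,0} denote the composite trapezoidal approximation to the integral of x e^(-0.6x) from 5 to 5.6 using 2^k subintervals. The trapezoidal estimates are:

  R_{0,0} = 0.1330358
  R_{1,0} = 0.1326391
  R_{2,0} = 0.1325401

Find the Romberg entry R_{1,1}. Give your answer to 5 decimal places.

Richardson extrapolation on the trapezoidal column (denominator 4−1=3):
R_{1,1} = 0.1326391 + (0.1326391 − 0.1330358)/3 = 0.1325069
(Column j=1 coincides with Simpson's rule on the same nodes.)

0.13251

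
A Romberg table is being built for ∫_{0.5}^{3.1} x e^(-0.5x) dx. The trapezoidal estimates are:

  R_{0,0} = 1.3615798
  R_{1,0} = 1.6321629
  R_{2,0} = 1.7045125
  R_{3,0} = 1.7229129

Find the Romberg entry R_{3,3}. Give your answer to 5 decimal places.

1.72907

R_{1,1} = (4·1.6321629 − 1.3615798) / 3 = 1.7223573
R_{2,1} = (4·1.7045125 − 1.6321629) / 3 = 1.7286290
R_{3,1} = 1.7229129 + (1.7229129 − 1.7045125)/3 = 1.7290464
R_{2,2} = 1.7286290 + (1.7286290 − 1.7223573)/15 = 1.7290471
R_{3,2} = (16·1.7290464 − 1.7286290) / 15 = 1.7290742
R_{3,3} = (64·1.7290742 − 1.7290471) / 63 = 1.7290746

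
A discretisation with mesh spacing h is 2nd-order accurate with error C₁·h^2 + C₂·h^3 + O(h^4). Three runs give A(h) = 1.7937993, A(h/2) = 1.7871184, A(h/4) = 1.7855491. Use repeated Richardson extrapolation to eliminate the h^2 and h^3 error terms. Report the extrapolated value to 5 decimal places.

First eliminate the h^2 term (factor 2^2 = 4):
  B₁ = (4·1.7871184 − 1.7937993)/3 = 1.7848914
  B₂ = (4·1.7855491 − 1.7871184)/3 = 1.7850260
Then eliminate the h^3 term (factor 2^3 = 8):
  (8·1.7850260 − 1.7848914)/7 = 1.7850452

1.78505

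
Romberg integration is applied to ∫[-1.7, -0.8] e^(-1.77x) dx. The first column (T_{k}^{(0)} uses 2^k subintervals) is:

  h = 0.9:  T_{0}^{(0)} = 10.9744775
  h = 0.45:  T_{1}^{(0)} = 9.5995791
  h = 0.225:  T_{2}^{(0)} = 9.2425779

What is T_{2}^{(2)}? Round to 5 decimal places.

Richardson extrapolation on the trapezoidal column (denominator 4−1=3):
T_{1}^{(1)} = 9.5995791 + (9.5995791 − 10.9744775)/3 = 9.1412796
T_{2}^{(1)} = (4·9.2425779 − 9.5995791) / 3 = 9.1235775
T_{2}^{(2)} = 9.1235775 + (9.1235775 − 9.1412796)/15 = 9.1223974
(Column j=1 coincides with Simpson's rule on the same nodes.)

9.12240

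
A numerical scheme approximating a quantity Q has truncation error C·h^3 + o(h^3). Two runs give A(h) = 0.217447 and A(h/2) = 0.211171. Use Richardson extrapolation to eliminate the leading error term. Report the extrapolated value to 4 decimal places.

0.2103

Extrapolated value = (8·A(h/2) − A(h)) / (8 − 1)
= (8·0.211171 − 0.217447) / 7
= 1.471921 / 7 = 0.210274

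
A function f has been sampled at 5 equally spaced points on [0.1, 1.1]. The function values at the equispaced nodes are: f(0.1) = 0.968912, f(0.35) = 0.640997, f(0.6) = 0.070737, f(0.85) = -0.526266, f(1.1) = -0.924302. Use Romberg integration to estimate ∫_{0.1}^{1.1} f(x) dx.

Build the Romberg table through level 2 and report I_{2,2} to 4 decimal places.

I_{0,0} (trapezoid, 1 panel, h=1.0000): 0.022305
I_{1,0} (trapezoid, 2 panels, h=0.5000): 0.046521
I_{2,0} (trapezoid, 4 panels, h=0.2500): 0.051943
I_{1,1} = 0.046521 + (0.046521 − 0.022305)/3 = 0.054593
I_{2,1} = 0.051943 + (0.051943 − 0.046521)/3 = 0.053750
I_{2,2} = 0.053750 + (0.053750 − 0.054593)/15 = 0.053694

0.0537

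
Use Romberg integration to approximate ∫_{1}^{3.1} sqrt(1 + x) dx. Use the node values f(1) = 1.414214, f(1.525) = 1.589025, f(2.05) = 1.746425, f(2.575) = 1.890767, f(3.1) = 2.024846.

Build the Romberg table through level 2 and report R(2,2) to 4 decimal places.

3.6490

R(0,0) (trapezoid, 1 panel, h=2.1000): 3.611013
R(1,0) (trapezoid, 2 panels, h=1.0500): 3.639253
R(2,0) (trapezoid, 4 panels, h=0.5250): 3.646517
R(1,1) = 3.639253 + (3.639253 − 3.611013)/3 = 3.648666
R(2,1) = 3.646517 + (3.646517 − 3.639253)/3 = 3.648938
R(2,2) = 3.648938 + (3.648938 − 3.648666)/15 = 3.648956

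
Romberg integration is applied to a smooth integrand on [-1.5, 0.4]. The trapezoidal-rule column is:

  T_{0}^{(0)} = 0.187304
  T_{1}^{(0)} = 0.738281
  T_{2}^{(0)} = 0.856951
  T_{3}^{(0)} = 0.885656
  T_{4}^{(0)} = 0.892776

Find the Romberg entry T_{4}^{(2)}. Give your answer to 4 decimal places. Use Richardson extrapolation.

Richardson extrapolation on the trapezoidal column (denominator 4−1=3):
T_{3}^{(1)} = (4·0.885656 − 0.856951) / 3 = 0.895224
T_{4}^{(1)} = (4·0.892776 − 0.885656) / 3 = 0.895149
T_{4}^{(2)} = 0.895149 + (0.895149 − 0.895224)/15 = 0.895144

0.8951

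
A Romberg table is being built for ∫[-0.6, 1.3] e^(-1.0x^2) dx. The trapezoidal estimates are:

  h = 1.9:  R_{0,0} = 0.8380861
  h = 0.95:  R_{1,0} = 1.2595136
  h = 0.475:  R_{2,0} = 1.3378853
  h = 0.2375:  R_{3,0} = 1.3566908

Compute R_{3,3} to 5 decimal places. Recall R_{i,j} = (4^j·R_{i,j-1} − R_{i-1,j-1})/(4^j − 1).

Richardson extrapolation on the trapezoidal column (denominator 4−1=3):
R_{1,1} = 1.2595136 + (1.2595136 − 0.8380861)/3 = 1.3999894
R_{2,1} = 1.3378853 + (1.3378853 − 1.2595136)/3 = 1.3640092
R_{3,1} = 1.3566908 + (1.3566908 − 1.3378853)/3 = 1.3629593
R_{2,2} = (16·1.3640092 − 1.3999894) / 15 = 1.3616105
R_{3,2} = (16·1.3629593 − 1.3640092) / 15 = 1.3628893
R_{3,3} = 1.3628893 + (1.3628893 − 1.3616105)/63 = 1.3629096

1.36291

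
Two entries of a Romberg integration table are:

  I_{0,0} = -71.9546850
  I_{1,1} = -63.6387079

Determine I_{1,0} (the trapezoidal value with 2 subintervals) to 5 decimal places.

From I_{1,1} = (4·I_{1,0} − I_{0,0})/3, solve for I_{1,0}:
4·I_{1,0} = 3·(-63.6387079) + (-71.9546850) = -262.8708087
I_{1,0} = -65.7177022

-65.71770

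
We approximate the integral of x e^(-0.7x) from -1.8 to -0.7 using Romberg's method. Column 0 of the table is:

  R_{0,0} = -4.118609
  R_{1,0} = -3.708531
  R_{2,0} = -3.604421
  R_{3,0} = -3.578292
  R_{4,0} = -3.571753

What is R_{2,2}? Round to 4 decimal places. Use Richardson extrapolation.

-3.5696

R_{1,1} = (4·(-3.708531) − (-4.118609)) / 3 = -3.571838
R_{2,1} = (4·(-3.604421) − (-3.708531)) / 3 = -3.569718
R_{2,2} = (16·(-3.569718) − (-3.571838)) / 15 = -3.569577
(Column j=1 coincides with Simpson's rule on the same nodes.)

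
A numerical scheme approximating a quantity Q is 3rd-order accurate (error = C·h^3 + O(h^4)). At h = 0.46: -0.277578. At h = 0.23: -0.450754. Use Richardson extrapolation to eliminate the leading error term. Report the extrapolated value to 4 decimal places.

Extrapolated value = (8·A(h/2) − A(h)) / (8 − 1)
= (8·(-0.450754) − (-0.277578)) / 7
= -3.328454 / 7 = -0.475493

-0.4755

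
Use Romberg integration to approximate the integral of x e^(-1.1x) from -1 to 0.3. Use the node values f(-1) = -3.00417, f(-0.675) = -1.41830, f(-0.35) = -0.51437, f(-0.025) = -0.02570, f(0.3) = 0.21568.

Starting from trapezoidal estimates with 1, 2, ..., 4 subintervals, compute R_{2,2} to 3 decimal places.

R_{0,0} (trapezoid, 1 panel, h=1.3000): -1.81252
R_{1,0} (trapezoid, 2 panels, h=0.6500): -1.24060
R_{2,0} (trapezoid, 4 panels, h=0.3250): -1.08960
R_{1,1} = -1.24060 + (-1.24060 − (-1.81252))/3 = -1.04996
R_{2,1} = -1.08960 + (-1.08960 − (-1.24060))/3 = -1.03927
R_{2,2} = -1.03927 + (-1.03927 − (-1.04996))/15 = -1.03856

-1.039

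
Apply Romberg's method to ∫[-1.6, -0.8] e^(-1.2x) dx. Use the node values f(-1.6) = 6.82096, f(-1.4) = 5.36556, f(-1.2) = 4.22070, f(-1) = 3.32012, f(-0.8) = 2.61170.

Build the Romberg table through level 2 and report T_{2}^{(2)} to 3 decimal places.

T_{0}^{(0)} (trapezoid, 1 panel, h=0.8000): 3.77306
T_{1}^{(0)} (trapezoid, 2 panels, h=0.4000): 3.57481
T_{2}^{(0)} (trapezoid, 4 panels, h=0.2000): 3.52454
T_{1}^{(1)} = 3.57481 + (3.57481 − 3.77306)/3 = 3.50873
T_{2}^{(1)} = 3.52454 + (3.52454 − 3.57481)/3 = 3.50778
T_{2}^{(2)} = 3.50778 + (3.50778 − 3.50873)/15 = 3.50772

3.508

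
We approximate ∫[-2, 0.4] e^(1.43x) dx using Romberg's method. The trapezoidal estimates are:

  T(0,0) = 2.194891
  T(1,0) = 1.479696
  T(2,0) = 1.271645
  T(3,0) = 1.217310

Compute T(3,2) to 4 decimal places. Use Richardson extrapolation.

1.1990

T(2,1) = 1.271645 + (1.271645 − 1.479696)/3 = 1.202295
T(3,1) = (4·1.217310 − 1.271645) / 3 = 1.199198
T(3,2) = (16·1.199198 − 1.202295) / 15 = 1.198992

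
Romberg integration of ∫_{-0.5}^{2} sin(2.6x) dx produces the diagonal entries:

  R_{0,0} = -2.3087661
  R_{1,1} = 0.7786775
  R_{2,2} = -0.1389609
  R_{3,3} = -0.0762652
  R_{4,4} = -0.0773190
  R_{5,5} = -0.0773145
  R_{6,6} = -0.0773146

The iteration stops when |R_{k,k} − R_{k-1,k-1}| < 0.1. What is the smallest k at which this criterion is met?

|R_{1,1} − R_{0,0}| = 3.0874436 ≥ 0.1
|R_{2,2} − R_{1,1}| = 0.9176384 ≥ 0.1
|R_{3,3} − R_{2,2}| = 0.0626957 < 0.1

k = 3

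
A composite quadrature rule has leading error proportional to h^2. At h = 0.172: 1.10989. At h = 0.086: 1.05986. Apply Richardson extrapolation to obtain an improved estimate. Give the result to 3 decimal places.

Extrapolated value = (4·A(h/2) − A(h)) / (4 − 1)
= (4·1.05986 − 1.10989) / 3
= 3.12955 / 3 = 1.04318

1.043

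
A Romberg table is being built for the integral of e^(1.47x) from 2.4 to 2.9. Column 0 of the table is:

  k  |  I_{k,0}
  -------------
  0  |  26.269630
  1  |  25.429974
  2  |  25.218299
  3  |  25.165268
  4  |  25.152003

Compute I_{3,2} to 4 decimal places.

25.1476

Richardson extrapolation on the trapezoidal column (denominator 4−1=3):
I_{2,1} = 25.218299 + (25.218299 − 25.429974)/3 = 25.147741
I_{3,1} = (4·25.165268 − 25.218299) / 3 = 25.147591
I_{3,2} = (16·25.147591 − 25.147741) / 15 = 25.147581
(Column j=1 coincides with Simpson's rule on the same nodes.)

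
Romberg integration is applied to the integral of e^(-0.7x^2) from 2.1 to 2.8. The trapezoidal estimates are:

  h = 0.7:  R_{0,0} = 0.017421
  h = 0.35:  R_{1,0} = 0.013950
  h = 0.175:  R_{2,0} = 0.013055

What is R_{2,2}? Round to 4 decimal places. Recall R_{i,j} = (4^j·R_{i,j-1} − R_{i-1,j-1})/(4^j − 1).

Richardson extrapolation on the trapezoidal column (denominator 4−1=3):
R_{1,1} = (4·0.013950 − 0.017421) / 3 = 0.012793
R_{2,1} = 0.013055 + (0.013055 − 0.013950)/3 = 0.012757
R_{2,2} = (16·0.012757 − 0.012793) / 15 = 0.012755

0.0128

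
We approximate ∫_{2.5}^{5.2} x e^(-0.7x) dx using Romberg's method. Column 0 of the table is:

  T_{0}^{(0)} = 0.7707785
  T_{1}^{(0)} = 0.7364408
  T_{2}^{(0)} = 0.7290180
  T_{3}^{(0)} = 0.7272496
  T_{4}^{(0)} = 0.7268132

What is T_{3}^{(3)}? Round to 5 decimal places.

0.72667

Richardson extrapolation on the trapezoidal column (denominator 4−1=3):
T_{1}^{(1)} = 0.7364408 + (0.7364408 − 0.7707785)/3 = 0.7249949
T_{2}^{(1)} = 0.7290180 + (0.7290180 − 0.7364408)/3 = 0.7265437
T_{3}^{(1)} = (4·0.7272496 − 0.7290180) / 3 = 0.7266601
T_{2}^{(2)} = (16·0.7265437 − 0.7249949) / 15 = 0.7266470
T_{3}^{(2)} = 0.7266601 + (0.7266601 − 0.7265437)/15 = 0.7266679
T_{3}^{(3)} = 0.7266679 + (0.7266679 − 0.7266470)/63 = 0.7266682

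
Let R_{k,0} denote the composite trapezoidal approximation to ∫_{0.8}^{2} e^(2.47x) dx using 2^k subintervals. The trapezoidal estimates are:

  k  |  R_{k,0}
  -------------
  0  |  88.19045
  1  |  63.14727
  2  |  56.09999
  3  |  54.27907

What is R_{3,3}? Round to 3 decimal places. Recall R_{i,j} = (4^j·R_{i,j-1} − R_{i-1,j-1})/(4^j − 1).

R_{1,1} = 63.14727 + (63.14727 − 88.19045)/3 = 54.79954
R_{2,1} = 56.09999 + (56.09999 − 63.14727)/3 = 53.75090
R_{3,1} = (4·54.27907 − 56.09999) / 3 = 53.67210
R_{2,2} = 53.75090 + (53.75090 − 54.79954)/15 = 53.68099
R_{3,2} = (16·53.67210 − 53.75090) / 15 = 53.66685
R_{3,3} = 53.66685 + (53.66685 − 53.68099)/63 = 53.66663

53.667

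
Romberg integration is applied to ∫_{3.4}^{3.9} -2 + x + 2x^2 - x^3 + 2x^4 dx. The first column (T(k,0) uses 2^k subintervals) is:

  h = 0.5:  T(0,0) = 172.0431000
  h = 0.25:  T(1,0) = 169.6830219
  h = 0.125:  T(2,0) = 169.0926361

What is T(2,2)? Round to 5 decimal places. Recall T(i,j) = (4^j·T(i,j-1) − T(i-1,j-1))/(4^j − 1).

T(1,1) = (4·169.6830219 − 172.0431000) / 3 = 168.8963292
T(2,1) = 169.0926361 + (169.0926361 − 169.6830219)/3 = 168.8958408
T(2,2) = 168.8958408 + (168.8958408 − 168.8963292)/15 = 168.8958082

168.89581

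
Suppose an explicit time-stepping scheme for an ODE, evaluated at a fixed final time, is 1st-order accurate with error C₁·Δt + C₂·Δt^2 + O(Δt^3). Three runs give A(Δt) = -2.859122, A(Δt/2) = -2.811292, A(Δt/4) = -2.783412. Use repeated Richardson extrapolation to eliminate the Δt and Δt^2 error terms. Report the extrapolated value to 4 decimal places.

-2.7529

First eliminate the Δt term (factor 2^1 = 2):
  B₁ = (2·(-2.811292) − (-2.859122))/1 = -2.763462
  B₂ = (2·(-2.783412) − (-2.811292))/1 = -2.755532
Then eliminate the Δt^2 term (factor 2^2 = 4):
  (4·(-2.755532) − (-2.763462))/3 = -2.752889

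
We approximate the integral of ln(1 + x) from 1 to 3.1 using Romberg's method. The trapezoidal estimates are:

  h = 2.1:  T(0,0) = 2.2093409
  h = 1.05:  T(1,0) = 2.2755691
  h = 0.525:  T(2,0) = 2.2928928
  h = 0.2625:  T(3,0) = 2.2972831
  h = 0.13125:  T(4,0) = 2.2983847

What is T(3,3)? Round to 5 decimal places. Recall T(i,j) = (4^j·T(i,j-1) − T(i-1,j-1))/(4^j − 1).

Richardson extrapolation on the trapezoidal column (denominator 4−1=3):
T(1,1) = (4·2.2755691 − 2.2093409) / 3 = 2.2976452
T(2,1) = 2.2928928 + (2.2928928 − 2.2755691)/3 = 2.2986674
T(3,1) = (4·2.2972831 − 2.2928928) / 3 = 2.2987465
T(2,2) = (16·2.2986674 − 2.2976452) / 15 = 2.2987355
T(3,2) = 2.2987465 + (2.2987465 − 2.2986674)/15 = 2.2987518
T(3,3) = 2.2987518 + (2.2987518 − 2.2987355)/63 = 2.2987521

2.29875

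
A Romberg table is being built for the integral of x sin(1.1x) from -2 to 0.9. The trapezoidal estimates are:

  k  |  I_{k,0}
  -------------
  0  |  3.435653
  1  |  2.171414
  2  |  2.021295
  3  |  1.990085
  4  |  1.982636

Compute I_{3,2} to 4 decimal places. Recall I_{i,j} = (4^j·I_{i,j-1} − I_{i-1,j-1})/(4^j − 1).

I_{2,1} = 2.021295 + (2.021295 − 2.171414)/3 = 1.971255
I_{3,1} = (4·1.990085 − 2.021295) / 3 = 1.979682
I_{3,2} = 1.979682 + (1.979682 − 1.971255)/15 = 1.980244

1.9802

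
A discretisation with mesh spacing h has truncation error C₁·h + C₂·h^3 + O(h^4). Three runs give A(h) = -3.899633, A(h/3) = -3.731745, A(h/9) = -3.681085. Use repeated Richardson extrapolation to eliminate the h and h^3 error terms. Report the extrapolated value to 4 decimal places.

-3.6561

First eliminate the h term (factor 3^1 = 3):
  B₁ = (3·(-3.731745) − (-3.899633))/2 = -3.647801
  B₂ = (3·(-3.681085) − (-3.731745))/2 = -3.655755
Then eliminate the h^3 term (factor 3^3 = 27):
  (27·(-3.655755) − (-3.647801))/26 = -3.656061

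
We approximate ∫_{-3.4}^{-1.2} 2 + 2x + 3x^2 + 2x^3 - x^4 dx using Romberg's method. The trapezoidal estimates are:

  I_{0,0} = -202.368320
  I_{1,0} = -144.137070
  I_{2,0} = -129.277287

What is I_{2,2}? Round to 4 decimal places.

Richardson extrapolation on the trapezoidal column (denominator 4−1=3):
I_{1,1} = (4·(-144.137070) − (-202.368320)) / 3 = -124.726653
I_{2,1} = -129.277287 + (-129.277287 − (-144.137070))/3 = -124.324026
I_{2,2} = (16·(-124.324026) − (-124.726653)) / 15 = -124.297184

-124.2972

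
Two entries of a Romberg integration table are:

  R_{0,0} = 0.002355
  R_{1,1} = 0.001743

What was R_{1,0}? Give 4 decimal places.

0.0019

From R_{1,1} = (4·R_{1,0} − R_{0,0})/3, solve for R_{1,0}:
4·R_{1,0} = 3·0.001743 + 0.002355 = 0.007584
R_{1,0} = 0.001896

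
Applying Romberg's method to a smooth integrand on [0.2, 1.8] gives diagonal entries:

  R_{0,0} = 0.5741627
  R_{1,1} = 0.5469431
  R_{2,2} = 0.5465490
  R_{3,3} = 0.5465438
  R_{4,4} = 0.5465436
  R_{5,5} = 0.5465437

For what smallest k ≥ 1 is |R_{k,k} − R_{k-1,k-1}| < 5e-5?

k = 3

|R_{1,1} − R_{0,0}| = 0.0272196 ≥ 5e-5
|R_{2,2} − R_{1,1}| = 0.0003941 ≥ 5e-5
|R_{3,3} − R_{2,2}| = 0.0000052 < 5e-5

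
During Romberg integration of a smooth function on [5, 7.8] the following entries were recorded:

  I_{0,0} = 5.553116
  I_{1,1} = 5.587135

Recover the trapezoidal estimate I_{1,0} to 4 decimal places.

5.5786

From I_{1,1} = (4·I_{1,0} − I_{0,0})/3, solve for I_{1,0}:
4·I_{1,0} = 3·5.587135 + 5.553116 = 22.314521
I_{1,0} = 5.578630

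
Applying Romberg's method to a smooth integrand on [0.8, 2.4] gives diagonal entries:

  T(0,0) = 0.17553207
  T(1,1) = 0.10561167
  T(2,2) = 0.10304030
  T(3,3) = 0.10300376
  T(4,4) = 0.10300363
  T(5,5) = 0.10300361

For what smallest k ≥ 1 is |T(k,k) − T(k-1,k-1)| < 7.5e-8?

|T(1,1) − T(0,0)| = 0.06992040 ≥ 7.5e-8
|T(2,2) − T(1,1)| = 0.00257137 ≥ 7.5e-8
|T(3,3) − T(2,2)| = 0.00003654 ≥ 7.5e-8
|T(4,4) − T(3,3)| = 0.00000013 ≥ 7.5e-8
|T(5,5) − T(4,4)| = 0.00000002 < 7.5e-8

k = 5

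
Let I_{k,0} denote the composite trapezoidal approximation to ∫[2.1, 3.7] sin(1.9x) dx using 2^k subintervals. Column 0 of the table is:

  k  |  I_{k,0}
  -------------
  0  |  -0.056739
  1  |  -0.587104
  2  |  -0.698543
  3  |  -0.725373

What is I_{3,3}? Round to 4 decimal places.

-0.7342

Richardson extrapolation on the trapezoidal column (denominator 4−1=3):
I_{1,1} = (4·(-0.587104) − (-0.056739)) / 3 = -0.763892
I_{2,1} = (4·(-0.698543) − (-0.587104)) / 3 = -0.735689
I_{3,1} = (4·(-0.725373) − (-0.698543)) / 3 = -0.734316
I_{2,2} = (16·(-0.735689) − (-0.763892)) / 15 = -0.733809
I_{3,2} = (16·(-0.734316) − (-0.735689)) / 15 = -0.734224
I_{3,3} = (64·(-0.734224) − (-0.733809)) / 63 = -0.734231
(Column j=1 coincides with Simpson's rule on the same nodes.)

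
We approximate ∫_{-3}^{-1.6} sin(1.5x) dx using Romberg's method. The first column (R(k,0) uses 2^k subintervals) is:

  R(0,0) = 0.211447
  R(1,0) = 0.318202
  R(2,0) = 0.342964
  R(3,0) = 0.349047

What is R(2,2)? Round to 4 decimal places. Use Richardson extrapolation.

Richardson extrapolation on the trapezoidal column (denominator 4−1=3):
R(1,1) = 0.318202 + (0.318202 − 0.211447)/3 = 0.353787
R(2,1) = 0.342964 + (0.342964 − 0.318202)/3 = 0.351218
R(2,2) = (16·0.351218 − 0.353787) / 15 = 0.351047
(Column j=1 coincides with Simpson's rule on the same nodes.)

0.3510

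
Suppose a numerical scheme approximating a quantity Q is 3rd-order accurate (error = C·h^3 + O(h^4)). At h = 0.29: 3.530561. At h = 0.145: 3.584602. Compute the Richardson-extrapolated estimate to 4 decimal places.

3.5923

The leading error scales as h^3; refining by a factor of 2 reduces it by 2^3 = 8.
Extrapolated value = (8·A(h/2) − A(h)) / (8 − 1)
= (8·3.584602 − 3.530561) / 7
= 25.146255 / 7 = 3.592322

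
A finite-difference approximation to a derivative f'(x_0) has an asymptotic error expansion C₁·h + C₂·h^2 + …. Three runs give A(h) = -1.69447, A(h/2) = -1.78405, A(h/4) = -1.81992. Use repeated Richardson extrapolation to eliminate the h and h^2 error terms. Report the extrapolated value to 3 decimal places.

-1.850

First eliminate the h term (factor 2^1 = 2):
  B₁ = (2·(-1.78405) − (-1.69447))/1 = -1.87363
  B₂ = (2·(-1.81992) − (-1.78405))/1 = -1.85579
Then eliminate the h^2 term (factor 2^2 = 4):
  (4·(-1.85579) − (-1.87363))/3 = -1.84984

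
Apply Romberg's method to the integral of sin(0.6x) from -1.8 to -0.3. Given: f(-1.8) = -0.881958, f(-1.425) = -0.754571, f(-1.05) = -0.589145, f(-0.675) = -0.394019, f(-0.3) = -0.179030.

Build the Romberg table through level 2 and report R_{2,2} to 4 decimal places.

R_{0,0} (trapezoid, 1 panel, h=1.5000): -0.795741
R_{1,0} (trapezoid, 2 panels, h=0.7500): -0.839729
R_{2,0} (trapezoid, 4 panels, h=0.3750): -0.850586
R_{1,1} = -0.839729 + (-0.839729 − (-0.795741))/3 = -0.854392
R_{2,1} = -0.850586 + (-0.850586 − (-0.839729))/3 = -0.854205
R_{2,2} = -0.854205 + (-0.854205 − (-0.854392))/15 = -0.854193

-0.8542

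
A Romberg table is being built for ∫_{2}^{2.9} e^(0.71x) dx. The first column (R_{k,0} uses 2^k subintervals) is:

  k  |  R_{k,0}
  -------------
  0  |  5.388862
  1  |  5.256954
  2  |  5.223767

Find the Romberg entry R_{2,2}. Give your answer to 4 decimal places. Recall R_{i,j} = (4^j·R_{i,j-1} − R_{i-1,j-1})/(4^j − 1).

R_{1,1} = 5.256954 + (5.256954 − 5.388862)/3 = 5.212985
R_{2,1} = 5.223767 + (5.223767 − 5.256954)/3 = 5.212705
R_{2,2} = (16·5.212705 − 5.212985) / 15 = 5.212686

5.2127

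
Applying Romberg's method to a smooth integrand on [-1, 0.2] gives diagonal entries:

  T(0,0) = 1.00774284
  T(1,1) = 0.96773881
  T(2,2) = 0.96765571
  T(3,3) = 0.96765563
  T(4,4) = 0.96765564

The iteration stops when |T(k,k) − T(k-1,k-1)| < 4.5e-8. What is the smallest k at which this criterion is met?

|T(1,1) − T(0,0)| = 0.04000403 ≥ 4.5e-8
|T(2,2) − T(1,1)| = 0.00008310 ≥ 4.5e-8
|T(3,3) − T(2,2)| = 0.00000008 ≥ 4.5e-8
|T(4,4) − T(3,3)| = 0.00000001 < 4.5e-8

k = 4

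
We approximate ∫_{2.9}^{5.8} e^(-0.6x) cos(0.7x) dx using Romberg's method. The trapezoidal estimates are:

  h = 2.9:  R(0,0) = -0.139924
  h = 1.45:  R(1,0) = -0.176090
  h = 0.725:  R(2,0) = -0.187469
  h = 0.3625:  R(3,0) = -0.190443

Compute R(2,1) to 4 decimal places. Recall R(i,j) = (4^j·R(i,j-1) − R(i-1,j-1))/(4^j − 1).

R(2,1) = (4·(-0.187469) − (-0.176090)) / 3 = -0.191262

-0.1913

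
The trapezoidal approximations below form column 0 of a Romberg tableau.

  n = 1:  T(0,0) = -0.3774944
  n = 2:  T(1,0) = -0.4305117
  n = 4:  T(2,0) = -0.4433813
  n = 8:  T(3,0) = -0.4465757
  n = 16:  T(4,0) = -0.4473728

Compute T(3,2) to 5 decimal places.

T(2,1) = (4·(-0.4433813) − (-0.4305117)) / 3 = -0.4476712
T(3,1) = -0.4465757 + (-0.4465757 − (-0.4433813))/3 = -0.4476405
T(3,2) = -0.4476405 + (-0.4476405 − (-0.4476712))/15 = -0.4476385

-0.44764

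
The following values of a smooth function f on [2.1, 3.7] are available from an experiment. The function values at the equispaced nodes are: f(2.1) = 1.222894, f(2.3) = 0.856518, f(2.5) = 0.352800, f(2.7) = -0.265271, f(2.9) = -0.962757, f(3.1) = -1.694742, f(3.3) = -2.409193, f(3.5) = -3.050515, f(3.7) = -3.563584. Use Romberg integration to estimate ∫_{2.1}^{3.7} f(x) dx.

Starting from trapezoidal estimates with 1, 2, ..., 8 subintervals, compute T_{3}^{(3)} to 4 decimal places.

-1.6664

T_{0}^{(0)} (trapezoid, 1 panel, h=1.6000): -1.872552
T_{1}^{(0)} (trapezoid, 2 panels, h=0.8000): -1.706482
T_{2}^{(0)} (trapezoid, 4 panels, h=0.4000): -1.675798
T_{3}^{(0)} (trapezoid, 8 panels, h=0.2000): -1.668701
T_{1}^{(1)} = -1.706482 + (-1.706482 − (-1.872552))/3 = -1.651125
T_{2}^{(1)} = -1.675798 + (-1.675798 − (-1.706482))/3 = -1.665570
T_{3}^{(1)} = -1.668701 + (-1.668701 − (-1.675798))/3 = -1.666335
T_{2}^{(2)} = -1.665570 + (-1.665570 − (-1.651125))/15 = -1.666533
T_{3}^{(2)} = -1.666335 + (-1.666335 − (-1.665570))/15 = -1.666386
T_{3}^{(3)} = -1.666386 + (-1.666386 − (-1.666533))/63 = -1.666384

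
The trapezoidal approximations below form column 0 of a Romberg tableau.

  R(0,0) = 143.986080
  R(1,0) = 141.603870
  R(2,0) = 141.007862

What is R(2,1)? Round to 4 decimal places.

Richardson extrapolation on the trapezoidal column (denominator 4−1=3):
R(2,1) = (4·141.007862 − 141.603870) / 3 = 140.809193

140.8092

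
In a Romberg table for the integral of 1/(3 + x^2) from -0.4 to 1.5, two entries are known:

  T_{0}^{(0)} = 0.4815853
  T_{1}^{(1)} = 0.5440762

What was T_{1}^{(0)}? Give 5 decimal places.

From T_{1}^{(1)} = (4·T_{1}^{(0)} − T_{0}^{(0)})/3, solve for T_{1}^{(0)}:
4·T_{1}^{(0)} = 3·0.5440762 + 0.4815853 = 2.1138139
T_{1}^{(0)} = 0.5284535

0.52845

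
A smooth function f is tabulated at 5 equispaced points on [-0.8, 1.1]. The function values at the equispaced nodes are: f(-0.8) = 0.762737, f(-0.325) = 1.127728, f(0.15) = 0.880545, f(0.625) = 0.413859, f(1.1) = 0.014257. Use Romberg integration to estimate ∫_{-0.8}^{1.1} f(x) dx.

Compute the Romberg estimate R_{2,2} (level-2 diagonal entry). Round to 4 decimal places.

1.3793

R_{0,0} (trapezoid, 1 panel, h=1.9000): 0.738144
R_{1,0} (trapezoid, 2 panels, h=0.9500): 1.205590
R_{2,0} (trapezoid, 4 panels, h=0.4750): 1.335049
R_{1,1} = 1.205590 + (1.205590 − 0.738144)/3 = 1.361405
R_{2,1} = 1.335049 + (1.335049 − 1.205590)/3 = 1.378202
R_{2,2} = 1.378202 + (1.378202 − 1.361405)/15 = 1.379322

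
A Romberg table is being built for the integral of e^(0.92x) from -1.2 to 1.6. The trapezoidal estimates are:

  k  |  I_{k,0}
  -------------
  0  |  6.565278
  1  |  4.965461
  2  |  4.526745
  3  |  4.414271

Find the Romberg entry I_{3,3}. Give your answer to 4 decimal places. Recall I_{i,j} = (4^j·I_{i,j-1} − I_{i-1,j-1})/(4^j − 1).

I_{1,1} = 4.965461 + (4.965461 − 6.565278)/3 = 4.432189
I_{2,1} = 4.526745 + (4.526745 − 4.965461)/3 = 4.380506
I_{3,1} = 4.414271 + (4.414271 − 4.526745)/3 = 4.376780
I_{2,2} = 4.380506 + (4.380506 − 4.432189)/15 = 4.377060
I_{3,2} = 4.376780 + (4.376780 − 4.380506)/15 = 4.376532
I_{3,3} = (64·4.376532 − 4.377060) / 63 = 4.376524

4.3765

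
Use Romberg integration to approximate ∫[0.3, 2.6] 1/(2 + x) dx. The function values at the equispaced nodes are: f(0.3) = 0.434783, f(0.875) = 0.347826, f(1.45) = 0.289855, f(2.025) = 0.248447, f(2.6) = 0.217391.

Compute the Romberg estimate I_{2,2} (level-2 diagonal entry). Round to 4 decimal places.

0.6932

I_{0,0} (trapezoid, 1 panel, h=2.3000): 0.750000
I_{1,0} (trapezoid, 2 panels, h=1.1500): 0.708333
I_{2,0} (trapezoid, 4 panels, h=0.5750): 0.697024
I_{1,1} = 0.708333 + (0.708333 − 0.750000)/3 = 0.694444
I_{2,1} = 0.697024 + (0.697024 − 0.708333)/3 = 0.693254
I_{2,2} = 0.693254 + (0.693254 − 0.694444)/15 = 0.693175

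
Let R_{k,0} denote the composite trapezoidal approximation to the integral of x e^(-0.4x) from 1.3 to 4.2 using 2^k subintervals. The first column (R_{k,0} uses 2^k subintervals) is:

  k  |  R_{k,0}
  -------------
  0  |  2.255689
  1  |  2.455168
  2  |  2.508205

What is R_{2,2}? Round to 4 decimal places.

2.5262

Richardson extrapolation on the trapezoidal column (denominator 4−1=3):
R_{1,1} = 2.455168 + (2.455168 − 2.255689)/3 = 2.521661
R_{2,1} = 2.508205 + (2.508205 − 2.455168)/3 = 2.525884
R_{2,2} = (16·2.525884 − 2.521661) / 15 = 2.526166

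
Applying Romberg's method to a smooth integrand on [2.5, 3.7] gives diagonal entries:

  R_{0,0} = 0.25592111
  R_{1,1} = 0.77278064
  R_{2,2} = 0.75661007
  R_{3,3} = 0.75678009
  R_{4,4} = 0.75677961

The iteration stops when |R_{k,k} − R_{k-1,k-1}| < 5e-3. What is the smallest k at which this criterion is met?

|R_{1,1} − R_{0,0}| = 0.51685953 ≥ 5e-3
|R_{2,2} − R_{1,1}| = 0.01617057 ≥ 5e-3
|R_{3,3} − R_{2,2}| = 0.00017002 < 5e-3

k = 3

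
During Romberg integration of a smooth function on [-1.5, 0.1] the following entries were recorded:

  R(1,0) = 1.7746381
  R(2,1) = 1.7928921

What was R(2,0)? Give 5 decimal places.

1.78833

From R(2,1) = (4·R(2,0) − R(1,0))/3, solve for R(2,0):
4·R(2,0) = 3·1.7928921 + 1.7746381 = 7.1533144
R(2,0) = 1.7883286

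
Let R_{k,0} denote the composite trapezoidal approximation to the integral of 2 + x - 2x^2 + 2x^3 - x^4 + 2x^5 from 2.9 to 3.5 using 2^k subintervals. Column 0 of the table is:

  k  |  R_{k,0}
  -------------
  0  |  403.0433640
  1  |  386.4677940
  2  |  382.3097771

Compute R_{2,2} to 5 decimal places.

Richardson extrapolation on the trapezoidal column (denominator 4−1=3):
R_{1,1} = (4·386.4677940 − 403.0433640) / 3 = 380.9426040
R_{2,1} = (4·382.3097771 − 386.4677940) / 3 = 380.9237715
R_{2,2} = 380.9237715 + (380.9237715 − 380.9426040)/15 = 380.9225160

380.92252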